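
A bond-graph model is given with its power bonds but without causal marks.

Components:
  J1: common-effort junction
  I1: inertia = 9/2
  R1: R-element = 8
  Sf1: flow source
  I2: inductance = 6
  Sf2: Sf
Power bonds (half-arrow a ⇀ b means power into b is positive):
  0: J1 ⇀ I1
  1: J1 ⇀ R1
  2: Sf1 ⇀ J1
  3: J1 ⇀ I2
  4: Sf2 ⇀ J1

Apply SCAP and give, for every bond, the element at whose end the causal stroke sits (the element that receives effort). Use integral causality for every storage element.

b0 stroke→I1
b1 stroke→J1
b2 stroke→Sf1
b3 stroke→I2
b4 stroke→Sf2

β2 |Sf1  (Sf1: flow source, stroke at near end)
β4 |Sf2  (Sf2 fixes flow; stroke at Sf2)
β0 |I1  (I1: I, integral causality)
β3 |I2  (prefer integral on I2)
β1 |J1  (closing 0-jn rule on J1)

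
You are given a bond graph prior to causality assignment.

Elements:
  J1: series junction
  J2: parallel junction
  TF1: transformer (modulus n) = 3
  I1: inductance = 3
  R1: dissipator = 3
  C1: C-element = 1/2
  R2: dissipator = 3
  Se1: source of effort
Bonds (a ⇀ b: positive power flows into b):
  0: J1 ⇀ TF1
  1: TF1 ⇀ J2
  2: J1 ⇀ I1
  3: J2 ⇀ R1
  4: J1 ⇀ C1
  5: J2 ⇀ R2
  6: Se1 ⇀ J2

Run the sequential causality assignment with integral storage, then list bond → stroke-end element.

b0 stroke→J1
b1 stroke→TF1
b2 stroke→I1
b3 stroke→R1
b4 stroke→J1
b5 stroke→R2
b6 stroke→J2

bond 6 stroke at J2  (Se1: effort source, stroke at far end)
bond 1 stroke at TF1  (0-jn J2 has e-setter on 6)
bond 3 stroke at R1  (J2 effort already set via bond 6)
bond 5 stroke at R2  (J2: bond 6 brought effort, rest push out)
bond 0 stroke at J1  (TF TF1: opposite of bond 1)
bond 2 stroke at I1  (I1 outputs flow p/I1)
bond 4 stroke at J1  (J1: bond 2 brought flow, rest push out)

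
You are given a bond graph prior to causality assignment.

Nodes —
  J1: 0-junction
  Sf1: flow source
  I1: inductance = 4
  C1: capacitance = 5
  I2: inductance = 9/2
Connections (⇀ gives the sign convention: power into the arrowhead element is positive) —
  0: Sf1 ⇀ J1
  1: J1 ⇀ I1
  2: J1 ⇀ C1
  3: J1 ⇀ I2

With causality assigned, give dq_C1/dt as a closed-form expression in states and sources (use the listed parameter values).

dq_C1/dt = F_Sf1 - p_I1/4 - 2*p_I2/9

β0 →Sf1  (Sf1 fixes flow; stroke at Sf1)
β1 →I1  (prefer integral on I1)
β2 →J1  (prefer integral on C1)
β3 →I2  (J1: bond 2 brought effort, rest push out)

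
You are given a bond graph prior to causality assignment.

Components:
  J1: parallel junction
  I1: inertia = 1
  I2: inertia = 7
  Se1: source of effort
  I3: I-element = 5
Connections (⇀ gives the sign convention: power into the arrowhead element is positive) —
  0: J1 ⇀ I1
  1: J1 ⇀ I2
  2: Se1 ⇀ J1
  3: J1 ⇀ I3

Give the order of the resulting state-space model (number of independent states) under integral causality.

b2 |J1  (Se1 fixes effort; stroke away)
b0 |I1  (J1: bond 2 brought effort, rest push out)
b1 |I2  (common-e at J1 fixed by 2)
b3 |I3  (J1: bond 2 brought effort, rest push out)

3  (I1, I2, I3 all integral)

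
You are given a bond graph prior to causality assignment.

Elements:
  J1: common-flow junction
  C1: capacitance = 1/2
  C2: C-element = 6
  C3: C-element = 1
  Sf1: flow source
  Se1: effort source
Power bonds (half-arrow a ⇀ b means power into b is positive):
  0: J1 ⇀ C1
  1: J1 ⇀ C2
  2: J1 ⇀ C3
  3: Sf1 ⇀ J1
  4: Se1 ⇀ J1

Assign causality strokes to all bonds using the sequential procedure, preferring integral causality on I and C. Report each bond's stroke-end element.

#0 |J1
#1 |J1
#2 |J1
#3 |Sf1
#4 |J1

β3 stroke→Sf1  (source Sf1 imposes f)
β4 stroke→J1  (Se1 fixes effort; stroke away)
β0 stroke→J1  (J1: bond 3 brought flow, rest push out)
β1 stroke→J1  (common-f at J1 fixed by 3)
β2 stroke→J1  (J1: bond 3 brought flow, rest push out)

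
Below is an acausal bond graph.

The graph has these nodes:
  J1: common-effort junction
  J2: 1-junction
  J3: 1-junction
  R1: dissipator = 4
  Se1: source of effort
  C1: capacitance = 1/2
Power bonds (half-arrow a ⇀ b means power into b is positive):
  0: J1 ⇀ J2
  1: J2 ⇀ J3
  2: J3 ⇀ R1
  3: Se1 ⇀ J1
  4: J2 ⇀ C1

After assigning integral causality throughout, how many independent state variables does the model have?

#3 stroke at J1  (Se1: effort source, stroke at far end)
#0 stroke at J2  (common-e at J1 fixed by 3)
#4 stroke at J2  (prefer integral on C1)
#1 stroke at J3  (J2: last free bond brings flow in)
#2 stroke at R1  (J3: last free bond brings flow in)

1  (C1 all integral)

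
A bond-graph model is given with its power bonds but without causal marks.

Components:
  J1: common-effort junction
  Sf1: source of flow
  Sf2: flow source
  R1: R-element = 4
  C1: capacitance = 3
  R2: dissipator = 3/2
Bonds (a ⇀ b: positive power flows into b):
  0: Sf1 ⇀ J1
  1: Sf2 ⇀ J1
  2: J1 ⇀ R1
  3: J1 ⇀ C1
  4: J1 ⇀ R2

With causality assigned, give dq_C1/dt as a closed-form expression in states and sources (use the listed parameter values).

dq_C1/dt = F_Sf1 + F_Sf2 - 11*q_C1/36

bond 0 stroke→Sf1  (Sf1: flow source, stroke at near end)
bond 1 stroke→Sf2  (source Sf2 imposes f)
bond 3 stroke→J1  (C1 integral (e out))
bond 2 stroke→R1  (common-e at J1 fixed by 3)
bond 4 stroke→R2  (common-e at J1 fixed by 3)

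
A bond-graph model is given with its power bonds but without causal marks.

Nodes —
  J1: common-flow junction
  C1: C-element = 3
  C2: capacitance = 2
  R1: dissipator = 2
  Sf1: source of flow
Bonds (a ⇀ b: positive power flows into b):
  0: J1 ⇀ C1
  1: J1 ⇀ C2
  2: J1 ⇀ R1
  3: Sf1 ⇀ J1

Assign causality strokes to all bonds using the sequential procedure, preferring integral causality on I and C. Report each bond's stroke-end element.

bond 3 |Sf1  (source Sf1 imposes f)
bond 0 |J1  (J1 flow already set via bond 3)
bond 1 |J1  (common-f at J1 fixed by 3)
bond 2 |J1  (common-f at J1 fixed by 3)

b0 →J1
b1 →J1
b2 →J1
b3 →Sf1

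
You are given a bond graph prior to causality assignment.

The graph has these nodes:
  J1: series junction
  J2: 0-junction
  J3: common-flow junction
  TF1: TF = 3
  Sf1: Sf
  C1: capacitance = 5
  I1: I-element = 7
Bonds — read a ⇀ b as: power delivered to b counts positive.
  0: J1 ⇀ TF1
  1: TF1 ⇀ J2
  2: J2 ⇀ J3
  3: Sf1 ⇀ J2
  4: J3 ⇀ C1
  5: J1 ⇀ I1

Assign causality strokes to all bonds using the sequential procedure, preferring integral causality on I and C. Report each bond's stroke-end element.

β3 stroke at Sf1  (source Sf1 imposes f)
β4 stroke at J3  (C1: C, integral causality)
β2 stroke at J2  (only one flow-in slot at J3)
β1 stroke at TF1  (common-e at J2 fixed by 2)
β0 stroke at J1  (TF TF1: opposite of bond 1)
β5 stroke at I1  (J1: last free bond brings flow in)

b0 stroke at J1
b1 stroke at TF1
b2 stroke at J2
b3 stroke at Sf1
b4 stroke at J3
b5 stroke at I1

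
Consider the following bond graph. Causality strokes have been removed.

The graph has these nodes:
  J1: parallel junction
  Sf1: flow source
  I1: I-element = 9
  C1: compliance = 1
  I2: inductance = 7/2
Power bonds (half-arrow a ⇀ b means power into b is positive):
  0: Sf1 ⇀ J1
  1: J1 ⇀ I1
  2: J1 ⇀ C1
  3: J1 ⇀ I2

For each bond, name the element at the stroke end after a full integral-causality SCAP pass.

β0 →Sf1
β1 →I1
β2 →J1
β3 →I2

bond 0 stroke at Sf1  (Sf1 (Sf) sets flow on bond)
bond 1 stroke at I1  (prefer integral on I1)
bond 2 stroke at J1  (C1 outputs effort q/C1)
bond 3 stroke at I2  (J1 effort already set via bond 2)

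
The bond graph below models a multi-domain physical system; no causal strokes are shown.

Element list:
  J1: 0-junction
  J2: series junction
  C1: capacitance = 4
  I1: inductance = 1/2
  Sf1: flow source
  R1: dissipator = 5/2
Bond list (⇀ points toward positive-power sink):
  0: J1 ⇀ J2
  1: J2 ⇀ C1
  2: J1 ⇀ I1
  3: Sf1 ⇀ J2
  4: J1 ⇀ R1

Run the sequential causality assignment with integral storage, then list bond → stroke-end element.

β3 →Sf1  (Sf1 fixes flow; stroke at Sf1)
β0 →J2  (J2: bond 3 brought flow, rest push out)
β1 →J2  (1-jn J2 has f-setter on 3)
β2 →I1  (prefer integral on I1)
β4 →J1  (only one effort-in slot at J1)

b0 |J2
b1 |J2
b2 |I1
b3 |Sf1
b4 |J1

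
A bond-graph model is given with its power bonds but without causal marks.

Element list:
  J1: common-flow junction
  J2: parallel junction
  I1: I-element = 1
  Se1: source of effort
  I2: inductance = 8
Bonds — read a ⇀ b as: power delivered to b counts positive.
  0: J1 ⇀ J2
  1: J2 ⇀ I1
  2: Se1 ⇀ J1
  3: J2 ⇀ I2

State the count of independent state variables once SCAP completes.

#2 stroke at J1  (Se1 fixes effort; stroke away)
#0 stroke at J2  (only one flow-in slot at J1)
#1 stroke at I1  (common-e at J2 fixed by 0)
#3 stroke at I2  (J2: bond 0 brought effort, rest push out)

2  (I1, I2 all integral)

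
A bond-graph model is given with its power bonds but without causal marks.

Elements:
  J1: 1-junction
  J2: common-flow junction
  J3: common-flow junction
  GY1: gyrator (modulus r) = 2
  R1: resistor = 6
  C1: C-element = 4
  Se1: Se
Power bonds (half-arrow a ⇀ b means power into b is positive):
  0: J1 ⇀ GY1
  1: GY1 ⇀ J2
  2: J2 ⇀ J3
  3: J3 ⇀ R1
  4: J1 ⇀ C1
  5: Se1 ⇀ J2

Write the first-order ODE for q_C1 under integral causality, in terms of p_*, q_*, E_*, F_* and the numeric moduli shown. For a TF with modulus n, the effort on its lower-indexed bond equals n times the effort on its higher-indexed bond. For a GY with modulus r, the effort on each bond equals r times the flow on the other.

bond 5 stroke→J2  (Se1 (Se) sets effort on bond)
bond 4 stroke→J1  (C1 integral (e out))
bond 0 stroke→GY1  (J1 needs exactly one f-in)
bond 1 stroke→GY1  (GY1 both-in/both-out from 0)
bond 2 stroke→J2  (J2 flow already set via bond 1)
bond 3 stroke→J3  (common-f at J3 fixed by 2)

dq_C1/dt = -E_Se1/2 - 3*q_C1/8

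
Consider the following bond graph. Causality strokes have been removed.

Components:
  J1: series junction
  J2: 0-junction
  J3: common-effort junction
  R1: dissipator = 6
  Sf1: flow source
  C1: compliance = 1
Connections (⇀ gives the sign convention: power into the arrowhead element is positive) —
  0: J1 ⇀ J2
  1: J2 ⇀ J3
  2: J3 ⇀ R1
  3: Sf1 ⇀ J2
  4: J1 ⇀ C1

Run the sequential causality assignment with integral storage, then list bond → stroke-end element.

#3 →Sf1  (source Sf1 imposes f)
#4 →J1  (C1 integral (e out))
#0 →J2  (closing 1-jn rule on J1)
#1 →J3  (common-e at J2 fixed by 0)
#2 →R1  (J3: bond 1 brought effort, rest push out)

#0 stroke→J2
#1 stroke→J3
#2 stroke→R1
#3 stroke→Sf1
#4 stroke→J1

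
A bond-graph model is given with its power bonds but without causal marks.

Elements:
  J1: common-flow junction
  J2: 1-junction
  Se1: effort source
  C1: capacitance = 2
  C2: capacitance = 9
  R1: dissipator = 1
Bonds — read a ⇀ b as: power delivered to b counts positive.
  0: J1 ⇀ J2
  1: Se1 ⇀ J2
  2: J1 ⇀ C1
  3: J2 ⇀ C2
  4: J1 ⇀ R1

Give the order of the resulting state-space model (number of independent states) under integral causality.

2  (C1, C2 all integral)

#1 stroke at J2  (Se1 (Se) sets effort on bond)
#2 stroke at J1  (C1 integral (e out))
#3 stroke at J2  (C2 outputs effort q/C2)
#0 stroke at J1  (only one flow-in slot at J2)
#4 stroke at R1  (only one flow-in slot at J1)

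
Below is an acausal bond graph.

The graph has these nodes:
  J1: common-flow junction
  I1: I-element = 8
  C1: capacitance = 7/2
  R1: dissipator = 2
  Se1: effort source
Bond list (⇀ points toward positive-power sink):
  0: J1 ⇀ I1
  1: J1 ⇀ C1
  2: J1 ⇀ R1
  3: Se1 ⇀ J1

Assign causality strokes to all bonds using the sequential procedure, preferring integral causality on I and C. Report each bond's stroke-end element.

#0 stroke at I1
#1 stroke at J1
#2 stroke at J1
#3 stroke at J1

bond 3 stroke→J1  (source Se1 imposes e)
bond 0 stroke→I1  (I1: I, integral causality)
bond 1 stroke→J1  (J1: bond 0 brought flow, rest push out)
bond 2 stroke→J1  (J1 flow already set via bond 0)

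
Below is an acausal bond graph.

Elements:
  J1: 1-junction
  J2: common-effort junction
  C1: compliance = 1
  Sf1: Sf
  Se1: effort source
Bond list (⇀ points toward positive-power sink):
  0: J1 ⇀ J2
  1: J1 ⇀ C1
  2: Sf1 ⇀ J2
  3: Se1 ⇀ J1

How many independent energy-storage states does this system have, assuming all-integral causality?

1  (C1 all integral)

b2 stroke→Sf1  (Sf1 fixes flow; stroke at Sf1)
b3 stroke→J1  (Se1 fixes effort; stroke away)
b0 stroke→J2  (closing 0-jn rule on J2)
b1 stroke→J1  (J1 flow already set via bond 0)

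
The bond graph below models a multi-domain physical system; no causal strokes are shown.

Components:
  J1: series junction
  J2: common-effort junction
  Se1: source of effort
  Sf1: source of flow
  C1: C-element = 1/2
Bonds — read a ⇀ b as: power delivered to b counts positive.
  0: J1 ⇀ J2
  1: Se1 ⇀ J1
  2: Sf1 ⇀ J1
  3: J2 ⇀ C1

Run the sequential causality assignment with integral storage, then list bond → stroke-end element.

#0 stroke at J1
#1 stroke at J1
#2 stroke at Sf1
#3 stroke at J2

b1 |J1  (Se1 (Se) sets effort on bond)
b2 |Sf1  (source Sf1 imposes f)
b0 |J1  (J1: bond 2 brought flow, rest push out)
b3 |J2  (only one effort-in slot at J2)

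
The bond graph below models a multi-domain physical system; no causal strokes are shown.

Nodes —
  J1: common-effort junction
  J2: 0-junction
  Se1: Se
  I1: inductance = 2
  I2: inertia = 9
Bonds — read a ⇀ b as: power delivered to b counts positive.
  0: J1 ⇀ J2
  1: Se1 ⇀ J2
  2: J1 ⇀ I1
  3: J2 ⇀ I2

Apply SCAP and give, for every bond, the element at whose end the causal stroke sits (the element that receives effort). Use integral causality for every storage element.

b0 stroke→J1
b1 stroke→J2
b2 stroke→I1
b3 stroke→I2

#1 stroke at J2  (source Se1 imposes e)
#0 stroke at J1  (J2 effort already set via bond 1)
#3 stroke at I2  (0-jn J2 has e-setter on 1)
#2 stroke at I1  (J1 effort already set via bond 0)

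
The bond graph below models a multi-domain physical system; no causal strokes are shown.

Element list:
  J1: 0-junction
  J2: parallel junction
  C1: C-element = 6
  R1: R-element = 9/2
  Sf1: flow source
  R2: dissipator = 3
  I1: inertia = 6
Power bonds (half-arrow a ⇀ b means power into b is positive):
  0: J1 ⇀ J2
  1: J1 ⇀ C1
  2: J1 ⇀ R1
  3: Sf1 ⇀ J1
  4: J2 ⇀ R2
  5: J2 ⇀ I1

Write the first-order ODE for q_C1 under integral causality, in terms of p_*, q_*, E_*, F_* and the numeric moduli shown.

dq_C1/dt = F_Sf1 - p_I1/6 - 5*q_C1/54

b3 stroke at Sf1  (Sf1: flow source, stroke at near end)
b1 stroke at J1  (C1: C, integral causality)
b0 stroke at J2  (0-jn J1 has e-setter on 1)
b2 stroke at R1  (J1: bond 1 brought effort, rest push out)
b4 stroke at R2  (J2 effort already set via bond 0)
b5 stroke at I1  (J2 effort already set via bond 0)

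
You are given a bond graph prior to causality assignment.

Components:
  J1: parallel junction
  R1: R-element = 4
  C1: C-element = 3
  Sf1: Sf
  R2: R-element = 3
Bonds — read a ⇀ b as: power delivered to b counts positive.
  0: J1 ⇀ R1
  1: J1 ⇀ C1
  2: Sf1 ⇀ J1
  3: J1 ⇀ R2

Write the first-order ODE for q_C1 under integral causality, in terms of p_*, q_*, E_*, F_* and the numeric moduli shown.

bond 2 stroke→Sf1  (Sf1 (Sf) sets flow on bond)
bond 1 stroke→J1  (C1: C, integral causality)
bond 0 stroke→R1  (J1: bond 1 brought effort, rest push out)
bond 3 stroke→R2  (J1: bond 1 brought effort, rest push out)

dq_C1/dt = F_Sf1 - 7*q_C1/36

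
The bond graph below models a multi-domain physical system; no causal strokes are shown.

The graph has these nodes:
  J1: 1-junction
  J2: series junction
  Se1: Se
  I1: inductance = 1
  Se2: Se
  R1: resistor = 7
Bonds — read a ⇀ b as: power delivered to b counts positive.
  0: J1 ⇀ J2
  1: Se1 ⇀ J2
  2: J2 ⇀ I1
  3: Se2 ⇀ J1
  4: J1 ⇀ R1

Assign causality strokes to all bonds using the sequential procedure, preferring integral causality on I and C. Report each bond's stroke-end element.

b1 stroke at J2  (Se1 (Se) sets effort on bond)
b3 stroke at J1  (Se2: effort source, stroke at far end)
b2 stroke at I1  (I1: I, integral causality)
b0 stroke at J2  (J2 flow already set via bond 2)
b4 stroke at J1  (J1 flow already set via bond 0)

b0 stroke at J2
b1 stroke at J2
b2 stroke at I1
b3 stroke at J1
b4 stroke at J1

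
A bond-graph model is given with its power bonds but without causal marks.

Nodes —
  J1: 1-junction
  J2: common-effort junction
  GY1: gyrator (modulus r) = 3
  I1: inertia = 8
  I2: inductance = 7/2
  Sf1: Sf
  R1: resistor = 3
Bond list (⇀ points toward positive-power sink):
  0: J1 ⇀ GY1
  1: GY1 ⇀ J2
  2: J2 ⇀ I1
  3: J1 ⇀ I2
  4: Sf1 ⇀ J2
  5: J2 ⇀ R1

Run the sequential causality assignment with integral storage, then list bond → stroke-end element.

β0 stroke at J1
β1 stroke at J2
β2 stroke at I1
β3 stroke at I2
β4 stroke at Sf1
β5 stroke at R1

b4 stroke→Sf1  (source Sf1 imposes f)
b2 stroke→I1  (I1 outputs flow p/I1)
b3 stroke→I2  (I2: I, integral causality)
b0 stroke→J1  (1-jn J1 has f-setter on 3)
b1 stroke→J2  (through GY1, causality inverts; strokes same side of GY1)
b5 stroke→R1  (J2: bond 1 brought effort, rest push out)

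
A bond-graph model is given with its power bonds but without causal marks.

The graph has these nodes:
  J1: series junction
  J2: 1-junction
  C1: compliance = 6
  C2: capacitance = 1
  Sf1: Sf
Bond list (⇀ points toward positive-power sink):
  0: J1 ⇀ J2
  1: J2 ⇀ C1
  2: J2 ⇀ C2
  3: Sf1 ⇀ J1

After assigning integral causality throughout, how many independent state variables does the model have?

β3 |Sf1  (Sf1 fixes flow; stroke at Sf1)
β0 |J1  (J1: bond 3 brought flow, rest push out)
β1 |J2  (1-jn J2 has f-setter on 0)
β2 |J2  (common-f at J2 fixed by 0)

2  (C1, C2 all integral)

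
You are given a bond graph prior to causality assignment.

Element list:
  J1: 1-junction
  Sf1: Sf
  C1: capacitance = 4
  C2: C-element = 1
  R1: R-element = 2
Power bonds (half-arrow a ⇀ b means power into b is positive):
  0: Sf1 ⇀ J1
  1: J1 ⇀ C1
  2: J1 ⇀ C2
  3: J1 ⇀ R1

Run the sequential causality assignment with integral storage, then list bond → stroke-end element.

bond 0 stroke→Sf1  (Sf1 fixes flow; stroke at Sf1)
bond 1 stroke→J1  (common-f at J1 fixed by 0)
bond 2 stroke→J1  (common-f at J1 fixed by 0)
bond 3 stroke→J1  (1-jn J1 has f-setter on 0)

bond 0 stroke at Sf1
bond 1 stroke at J1
bond 2 stroke at J1
bond 3 stroke at J1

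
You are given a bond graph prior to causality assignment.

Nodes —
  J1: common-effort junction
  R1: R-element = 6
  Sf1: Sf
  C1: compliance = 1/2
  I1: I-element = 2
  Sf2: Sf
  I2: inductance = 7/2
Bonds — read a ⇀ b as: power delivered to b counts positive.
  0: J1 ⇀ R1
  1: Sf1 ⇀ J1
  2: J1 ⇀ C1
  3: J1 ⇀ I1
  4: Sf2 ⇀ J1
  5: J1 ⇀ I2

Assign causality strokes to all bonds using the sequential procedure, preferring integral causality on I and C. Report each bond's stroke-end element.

#1 stroke at Sf1  (source Sf1 imposes f)
#4 stroke at Sf2  (Sf2 (Sf) sets flow on bond)
#2 stroke at J1  (C1 integral (e out))
#0 stroke at R1  (common-e at J1 fixed by 2)
#3 stroke at I1  (J1 effort already set via bond 2)
#5 stroke at I2  (common-e at J1 fixed by 2)

bond 0 →R1
bond 1 →Sf1
bond 2 →J1
bond 3 →I1
bond 4 →Sf2
bond 5 →I2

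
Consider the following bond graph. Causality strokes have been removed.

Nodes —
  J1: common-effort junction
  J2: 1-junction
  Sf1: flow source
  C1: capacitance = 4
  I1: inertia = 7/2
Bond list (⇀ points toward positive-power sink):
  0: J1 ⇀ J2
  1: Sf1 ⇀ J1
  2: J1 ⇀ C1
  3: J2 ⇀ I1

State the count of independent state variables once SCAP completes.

2  (C1, I1 all integral)

#1 |Sf1  (Sf1: flow source, stroke at near end)
#2 |J1  (C1 outputs effort q/C1)
#0 |J2  (J1: bond 2 brought effort, rest push out)
#3 |I1  (J2: last free bond brings flow in)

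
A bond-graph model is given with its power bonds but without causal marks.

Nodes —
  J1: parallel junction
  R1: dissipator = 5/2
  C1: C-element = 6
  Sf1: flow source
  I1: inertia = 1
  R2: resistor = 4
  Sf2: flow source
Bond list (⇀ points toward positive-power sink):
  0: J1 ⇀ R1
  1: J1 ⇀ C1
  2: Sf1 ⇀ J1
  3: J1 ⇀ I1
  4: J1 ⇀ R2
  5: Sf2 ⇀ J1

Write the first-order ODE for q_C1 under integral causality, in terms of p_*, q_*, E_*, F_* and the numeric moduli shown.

#2 |Sf1  (Sf1 (Sf) sets flow on bond)
#5 |Sf2  (Sf2: flow source, stroke at near end)
#1 |J1  (C1 outputs effort q/C1)
#0 |R1  (J1: bond 1 brought effort, rest push out)
#3 |I1  (J1: bond 1 brought effort, rest push out)
#4 |R2  (common-e at J1 fixed by 1)

dq_C1/dt = F_Sf1 + F_Sf2 - p_I1 - 13*q_C1/120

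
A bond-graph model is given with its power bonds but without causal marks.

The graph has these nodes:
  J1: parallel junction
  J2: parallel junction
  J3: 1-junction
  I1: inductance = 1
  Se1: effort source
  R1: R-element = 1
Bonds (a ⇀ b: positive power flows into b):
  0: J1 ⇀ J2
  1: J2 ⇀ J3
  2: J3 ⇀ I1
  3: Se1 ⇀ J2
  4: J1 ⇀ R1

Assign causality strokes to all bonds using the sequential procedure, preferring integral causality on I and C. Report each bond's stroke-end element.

bond 3 |J2  (Se1 (Se) sets effort on bond)
bond 0 |J1  (common-e at J2 fixed by 3)
bond 1 |J3  (J2 effort already set via bond 3)
bond 2 |I1  (J3 needs exactly one f-in)
bond 4 |R1  (J1: bond 0 brought effort, rest push out)

bond 0 stroke→J1
bond 1 stroke→J3
bond 2 stroke→I1
bond 3 stroke→J2
bond 4 stroke→R1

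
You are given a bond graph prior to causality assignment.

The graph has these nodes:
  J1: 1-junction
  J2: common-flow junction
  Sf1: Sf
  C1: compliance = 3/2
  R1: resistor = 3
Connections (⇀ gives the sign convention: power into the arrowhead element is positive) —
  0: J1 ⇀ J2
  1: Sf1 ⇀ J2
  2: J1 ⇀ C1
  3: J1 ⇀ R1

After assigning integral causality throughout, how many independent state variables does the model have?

b1 stroke at Sf1  (Sf1 (Sf) sets flow on bond)
b0 stroke at J2  (J2 flow already set via bond 1)
b2 stroke at J1  (J1 flow already set via bond 0)
b3 stroke at J1  (common-f at J1 fixed by 0)

1  (C1 all integral)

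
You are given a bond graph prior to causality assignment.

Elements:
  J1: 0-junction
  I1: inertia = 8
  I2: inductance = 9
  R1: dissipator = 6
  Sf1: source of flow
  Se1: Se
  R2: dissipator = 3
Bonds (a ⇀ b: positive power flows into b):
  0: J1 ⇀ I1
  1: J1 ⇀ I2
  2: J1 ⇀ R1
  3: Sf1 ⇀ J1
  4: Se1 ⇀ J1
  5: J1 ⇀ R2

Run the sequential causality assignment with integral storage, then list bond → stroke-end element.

b3 stroke at Sf1  (Sf1 (Sf) sets flow on bond)
b4 stroke at J1  (source Se1 imposes e)
b0 stroke at I1  (J1: bond 4 brought effort, rest push out)
b1 stroke at I2  (0-jn J1 has e-setter on 4)
b2 stroke at R1  (J1 effort already set via bond 4)
b5 stroke at R2  (J1: bond 4 brought effort, rest push out)

b0 stroke at I1
b1 stroke at I2
b2 stroke at R1
b3 stroke at Sf1
b4 stroke at J1
b5 stroke at R2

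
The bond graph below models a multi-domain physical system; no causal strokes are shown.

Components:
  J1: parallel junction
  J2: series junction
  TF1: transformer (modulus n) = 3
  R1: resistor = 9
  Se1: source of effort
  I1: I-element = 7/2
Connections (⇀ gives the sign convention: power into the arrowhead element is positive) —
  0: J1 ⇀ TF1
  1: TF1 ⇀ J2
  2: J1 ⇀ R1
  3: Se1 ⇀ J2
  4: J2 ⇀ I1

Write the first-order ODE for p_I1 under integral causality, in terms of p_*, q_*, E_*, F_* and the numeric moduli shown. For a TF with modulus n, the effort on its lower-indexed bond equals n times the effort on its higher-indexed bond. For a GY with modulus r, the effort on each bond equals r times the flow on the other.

dp_I1/dt = E_Se1 - 2*p_I1/7

#3 →J2  (source Se1 imposes e)
#4 →I1  (I1 integral (f out))
#1 →J2  (common-f at J2 fixed by 4)
#0 →TF1  (through TF1, causality passes straight; one stroke at TF1)
#2 →J1  (J1 needs exactly one e-in)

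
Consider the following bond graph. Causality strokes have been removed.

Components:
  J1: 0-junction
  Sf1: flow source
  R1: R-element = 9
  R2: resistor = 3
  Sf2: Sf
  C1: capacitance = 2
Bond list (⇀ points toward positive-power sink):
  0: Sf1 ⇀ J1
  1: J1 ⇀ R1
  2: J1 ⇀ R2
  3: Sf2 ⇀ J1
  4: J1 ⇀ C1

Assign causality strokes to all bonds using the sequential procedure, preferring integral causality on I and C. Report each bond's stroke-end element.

b0 →Sf1
b1 →R1
b2 →R2
b3 →Sf2
b4 →J1

bond 0 stroke at Sf1  (source Sf1 imposes f)
bond 3 stroke at Sf2  (source Sf2 imposes f)
bond 4 stroke at J1  (C1 outputs effort q/C1)
bond 1 stroke at R1  (common-e at J1 fixed by 4)
bond 2 stroke at R2  (J1: bond 4 brought effort, rest push out)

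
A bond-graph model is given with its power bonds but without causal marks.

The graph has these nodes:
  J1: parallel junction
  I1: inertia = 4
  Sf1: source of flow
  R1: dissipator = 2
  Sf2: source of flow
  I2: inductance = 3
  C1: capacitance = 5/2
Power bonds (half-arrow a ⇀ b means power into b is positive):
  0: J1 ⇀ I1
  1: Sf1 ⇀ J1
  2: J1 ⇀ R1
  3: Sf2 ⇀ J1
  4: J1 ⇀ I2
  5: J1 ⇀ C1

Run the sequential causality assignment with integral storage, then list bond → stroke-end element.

β1 stroke at Sf1  (Sf1: flow source, stroke at near end)
β3 stroke at Sf2  (Sf2 (Sf) sets flow on bond)
β0 stroke at I1  (prefer integral on I1)
β4 stroke at I2  (prefer integral on I2)
β5 stroke at J1  (C1: C, integral causality)
β2 stroke at R1  (J1 effort already set via bond 5)

#0 stroke at I1
#1 stroke at Sf1
#2 stroke at R1
#3 stroke at Sf2
#4 stroke at I2
#5 stroke at J1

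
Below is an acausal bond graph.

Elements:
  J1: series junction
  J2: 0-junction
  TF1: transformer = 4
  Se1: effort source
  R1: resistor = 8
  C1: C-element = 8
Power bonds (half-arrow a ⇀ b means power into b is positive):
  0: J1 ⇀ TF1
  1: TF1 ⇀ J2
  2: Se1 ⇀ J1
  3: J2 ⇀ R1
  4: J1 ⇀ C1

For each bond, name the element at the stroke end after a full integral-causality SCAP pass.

#0 stroke at TF1
#1 stroke at J2
#2 stroke at J1
#3 stroke at R1
#4 stroke at J1

b2 |J1  (Se1 (Se) sets effort on bond)
b4 |J1  (C1 integral (e out))
b0 |TF1  (closing 1-jn rule on J1)
b1 |J2  (TF1 one-in-one-out from 0)
b3 |R1  (J2 effort already set via bond 1)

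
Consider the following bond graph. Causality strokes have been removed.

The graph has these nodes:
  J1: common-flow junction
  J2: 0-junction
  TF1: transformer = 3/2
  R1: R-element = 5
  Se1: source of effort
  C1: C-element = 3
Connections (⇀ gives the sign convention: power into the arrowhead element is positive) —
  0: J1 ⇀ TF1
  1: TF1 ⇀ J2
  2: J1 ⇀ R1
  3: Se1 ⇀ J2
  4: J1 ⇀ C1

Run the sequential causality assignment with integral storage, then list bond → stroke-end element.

β3 stroke at J2  (source Se1 imposes e)
β1 stroke at TF1  (common-e at J2 fixed by 3)
β0 stroke at J1  (TF TF1: opposite of bond 1)
β4 stroke at J1  (C1: C, integral causality)
β2 stroke at R1  (only one flow-in slot at J1)

#0 stroke at J1
#1 stroke at TF1
#2 stroke at R1
#3 stroke at J2
#4 stroke at J1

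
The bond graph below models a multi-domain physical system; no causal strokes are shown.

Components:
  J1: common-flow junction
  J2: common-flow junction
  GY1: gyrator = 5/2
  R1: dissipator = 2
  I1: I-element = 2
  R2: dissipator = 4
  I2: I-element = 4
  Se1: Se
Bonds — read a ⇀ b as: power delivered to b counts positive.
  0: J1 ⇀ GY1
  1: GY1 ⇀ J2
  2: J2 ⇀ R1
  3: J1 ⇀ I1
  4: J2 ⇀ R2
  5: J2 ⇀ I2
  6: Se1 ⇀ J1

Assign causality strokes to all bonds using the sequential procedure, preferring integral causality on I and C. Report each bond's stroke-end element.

b0 stroke→J1
b1 stroke→J2
b2 stroke→J2
b3 stroke→I1
b4 stroke→J2
b5 stroke→I2
b6 stroke→J1

#6 →J1  (source Se1 imposes e)
#3 →I1  (I1 integral (f out))
#0 →J1  (common-f at J1 fixed by 3)
#1 →J2  (GY1: gyrator matches bond 0)
#5 →I2  (I2 outputs flow p/I2)
#2 →J2  (common-f at J2 fixed by 5)
#4 →J2  (common-f at J2 fixed by 5)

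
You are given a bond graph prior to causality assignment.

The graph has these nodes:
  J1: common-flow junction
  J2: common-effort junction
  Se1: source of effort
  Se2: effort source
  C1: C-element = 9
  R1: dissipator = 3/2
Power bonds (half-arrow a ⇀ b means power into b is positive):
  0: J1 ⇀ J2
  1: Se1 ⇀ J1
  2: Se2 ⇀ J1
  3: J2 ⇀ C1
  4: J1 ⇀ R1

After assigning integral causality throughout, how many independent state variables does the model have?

β1 stroke→J1  (source Se1 imposes e)
β2 stroke→J1  (Se2 fixes effort; stroke away)
β3 stroke→J2  (C1 integral (e out))
β0 stroke→J1  (J2: bond 3 brought effort, rest push out)
β4 stroke→R1  (J1 needs exactly one f-in)

1  (C1 all integral)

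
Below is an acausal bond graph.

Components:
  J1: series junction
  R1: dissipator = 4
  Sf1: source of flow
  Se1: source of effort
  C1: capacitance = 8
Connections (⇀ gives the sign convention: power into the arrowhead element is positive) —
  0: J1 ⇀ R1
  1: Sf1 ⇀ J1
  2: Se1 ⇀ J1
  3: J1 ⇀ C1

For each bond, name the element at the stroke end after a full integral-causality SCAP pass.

bond 1 stroke→Sf1  (Sf1: flow source, stroke at near end)
bond 2 stroke→J1  (Se1 (Se) sets effort on bond)
bond 0 stroke→J1  (1-jn J1 has f-setter on 1)
bond 3 stroke→J1  (J1 flow already set via bond 1)

b0 stroke at J1
b1 stroke at Sf1
b2 stroke at J1
b3 stroke at J1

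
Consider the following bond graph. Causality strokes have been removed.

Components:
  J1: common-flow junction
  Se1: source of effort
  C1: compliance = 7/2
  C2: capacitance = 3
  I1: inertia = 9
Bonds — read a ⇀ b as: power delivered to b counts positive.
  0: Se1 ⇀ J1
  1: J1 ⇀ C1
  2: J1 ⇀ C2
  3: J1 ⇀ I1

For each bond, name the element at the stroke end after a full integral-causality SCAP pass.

#0 stroke→J1  (source Se1 imposes e)
#1 stroke→J1  (C1 outputs effort q/C1)
#2 stroke→J1  (C2: C, integral causality)
#3 stroke→I1  (only one flow-in slot at J1)

b0 →J1
b1 →J1
b2 →J1
b3 →I1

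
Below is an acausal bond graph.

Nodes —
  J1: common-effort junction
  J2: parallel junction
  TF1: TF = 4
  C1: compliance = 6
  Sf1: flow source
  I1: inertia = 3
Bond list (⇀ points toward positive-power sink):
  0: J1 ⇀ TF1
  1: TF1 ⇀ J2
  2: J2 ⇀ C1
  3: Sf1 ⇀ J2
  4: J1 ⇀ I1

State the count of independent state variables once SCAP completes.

#3 |Sf1  (source Sf1 imposes f)
#2 |J2  (prefer integral on C1)
#1 |TF1  (common-e at J2 fixed by 2)
#0 |J1  (TF1 one-in-one-out from 1)
#4 |I1  (common-e at J1 fixed by 0)

2  (C1, I1 all integral)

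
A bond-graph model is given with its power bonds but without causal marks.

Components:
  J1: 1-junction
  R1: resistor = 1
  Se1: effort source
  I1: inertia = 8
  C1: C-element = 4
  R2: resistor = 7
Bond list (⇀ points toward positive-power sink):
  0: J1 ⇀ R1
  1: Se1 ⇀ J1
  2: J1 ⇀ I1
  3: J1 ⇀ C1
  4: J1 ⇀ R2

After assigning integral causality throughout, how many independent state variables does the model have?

#1 stroke at J1  (source Se1 imposes e)
#2 stroke at I1  (I1 outputs flow p/I1)
#0 stroke at J1  (common-f at J1 fixed by 2)
#3 stroke at J1  (common-f at J1 fixed by 2)
#4 stroke at J1  (J1: bond 2 brought flow, rest push out)

2  (C1, I1 all integral)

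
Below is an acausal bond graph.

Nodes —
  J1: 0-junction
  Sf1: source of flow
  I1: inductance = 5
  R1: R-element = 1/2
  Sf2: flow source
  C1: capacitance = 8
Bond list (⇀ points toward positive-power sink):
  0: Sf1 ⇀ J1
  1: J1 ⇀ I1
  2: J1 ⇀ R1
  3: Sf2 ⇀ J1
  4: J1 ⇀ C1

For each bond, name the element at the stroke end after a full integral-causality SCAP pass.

β0 |Sf1  (Sf1 (Sf) sets flow on bond)
β3 |Sf2  (source Sf2 imposes f)
β1 |I1  (I1 integral (f out))
β4 |J1  (prefer integral on C1)
β2 |R1  (0-jn J1 has e-setter on 4)

β0 →Sf1
β1 →I1
β2 →R1
β3 →Sf2
β4 →J1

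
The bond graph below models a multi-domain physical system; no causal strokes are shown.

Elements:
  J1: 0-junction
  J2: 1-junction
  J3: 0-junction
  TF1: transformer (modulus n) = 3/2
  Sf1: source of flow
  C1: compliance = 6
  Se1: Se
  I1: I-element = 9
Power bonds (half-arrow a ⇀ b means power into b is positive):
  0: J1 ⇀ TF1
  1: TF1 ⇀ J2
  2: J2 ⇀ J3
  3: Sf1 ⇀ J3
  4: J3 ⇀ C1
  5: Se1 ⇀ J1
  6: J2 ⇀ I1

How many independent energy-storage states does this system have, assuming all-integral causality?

2  (C1, I1 all integral)

bond 3 |Sf1  (Sf1 fixes flow; stroke at Sf1)
bond 5 |J1  (Se1 (Se) sets effort on bond)
bond 0 |TF1  (common-e at J1 fixed by 5)
bond 1 |J2  (TF1 one-in-one-out from 0)
bond 4 |J3  (C1 outputs effort q/C1)
bond 2 |J2  (common-e at J3 fixed by 4)
bond 6 |I1  (J2 needs exactly one f-in)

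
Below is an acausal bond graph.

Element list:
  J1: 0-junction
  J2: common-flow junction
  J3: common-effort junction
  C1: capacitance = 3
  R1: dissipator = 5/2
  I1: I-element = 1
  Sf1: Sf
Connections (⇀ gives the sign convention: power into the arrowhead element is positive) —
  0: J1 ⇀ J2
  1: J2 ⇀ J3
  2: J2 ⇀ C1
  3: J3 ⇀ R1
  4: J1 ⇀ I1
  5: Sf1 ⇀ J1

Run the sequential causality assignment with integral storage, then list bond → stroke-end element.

#5 stroke→Sf1  (Sf1: flow source, stroke at near end)
#2 stroke→J2  (prefer integral on C1)
#4 stroke→I1  (I1 outputs flow p/I1)
#0 stroke→J1  (J1 needs exactly one e-in)
#1 stroke→J2  (common-f at J2 fixed by 0)
#3 stroke→J3  (J3 needs exactly one e-in)

bond 0 →J1
bond 1 →J2
bond 2 →J2
bond 3 →J3
bond 4 →I1
bond 5 →Sf1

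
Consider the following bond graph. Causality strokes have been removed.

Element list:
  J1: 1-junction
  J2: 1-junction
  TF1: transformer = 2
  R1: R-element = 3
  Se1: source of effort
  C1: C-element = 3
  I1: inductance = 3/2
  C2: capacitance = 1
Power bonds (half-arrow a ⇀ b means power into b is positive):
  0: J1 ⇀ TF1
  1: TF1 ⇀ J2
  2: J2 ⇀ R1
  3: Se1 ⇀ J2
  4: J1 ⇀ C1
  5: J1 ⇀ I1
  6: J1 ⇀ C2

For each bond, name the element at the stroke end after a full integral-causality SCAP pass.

bond 3 stroke→J2  (Se1 (Se) sets effort on bond)
bond 4 stroke→J1  (C1 integral (e out))
bond 5 stroke→I1  (I1 integral (f out))
bond 0 stroke→J1  (J1: bond 5 brought flow, rest push out)
bond 6 stroke→J1  (J1 flow already set via bond 5)
bond 1 stroke→TF1  (TF1: transformer flips bond 0)
bond 2 stroke→J2  (1-jn J2 has f-setter on 1)

#0 →J1
#1 →TF1
#2 →J2
#3 →J2
#4 →J1
#5 →I1
#6 →J1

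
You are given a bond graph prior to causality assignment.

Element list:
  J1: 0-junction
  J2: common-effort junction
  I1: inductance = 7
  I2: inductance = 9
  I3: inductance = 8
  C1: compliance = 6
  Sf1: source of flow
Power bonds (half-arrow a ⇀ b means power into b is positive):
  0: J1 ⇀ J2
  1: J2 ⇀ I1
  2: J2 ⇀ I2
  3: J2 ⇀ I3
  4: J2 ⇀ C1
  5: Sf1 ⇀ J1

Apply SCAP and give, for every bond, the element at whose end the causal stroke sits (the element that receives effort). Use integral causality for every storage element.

#5 stroke→Sf1  (Sf1: flow source, stroke at near end)
#0 stroke→J1  (closing 0-jn rule on J1)
#1 stroke→I1  (I1 integral (f out))
#2 stroke→I2  (I2 integral (f out))
#3 stroke→I3  (prefer integral on I3)
#4 stroke→J2  (closing 0-jn rule on J2)

#0 |J1
#1 |I1
#2 |I2
#3 |I3
#4 |J2
#5 |Sf1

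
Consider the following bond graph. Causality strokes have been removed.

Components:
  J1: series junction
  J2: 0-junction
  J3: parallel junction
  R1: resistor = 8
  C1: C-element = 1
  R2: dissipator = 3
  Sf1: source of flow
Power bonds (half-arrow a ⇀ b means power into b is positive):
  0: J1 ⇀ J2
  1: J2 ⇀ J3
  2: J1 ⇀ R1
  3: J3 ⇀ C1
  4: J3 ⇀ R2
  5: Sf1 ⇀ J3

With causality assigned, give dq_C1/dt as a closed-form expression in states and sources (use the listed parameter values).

dq_C1/dt = F_Sf1 - 11*q_C1/24

b5 |Sf1  (Sf1: flow source, stroke at near end)
b3 |J3  (C1 integral (e out))
b1 |J2  (J3: bond 3 brought effort, rest push out)
b4 |R2  (J3: bond 3 brought effort, rest push out)
b0 |J1  (J2 effort already set via bond 1)
b2 |R1  (only one flow-in slot at J1)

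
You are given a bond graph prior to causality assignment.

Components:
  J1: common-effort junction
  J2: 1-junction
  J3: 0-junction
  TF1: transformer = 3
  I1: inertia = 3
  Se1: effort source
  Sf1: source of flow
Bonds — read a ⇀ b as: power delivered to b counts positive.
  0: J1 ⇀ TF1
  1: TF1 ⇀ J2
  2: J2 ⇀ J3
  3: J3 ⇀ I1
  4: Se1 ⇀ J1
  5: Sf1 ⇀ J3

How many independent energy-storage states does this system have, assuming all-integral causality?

1  (I1 all integral)

#4 stroke→J1  (Se1 fixes effort; stroke away)
#5 stroke→Sf1  (source Sf1 imposes f)
#0 stroke→TF1  (common-e at J1 fixed by 4)
#1 stroke→J2  (TF1: transformer flips bond 0)
#2 stroke→J3  (only one flow-in slot at J2)
#3 stroke→I1  (0-jn J3 has e-setter on 2)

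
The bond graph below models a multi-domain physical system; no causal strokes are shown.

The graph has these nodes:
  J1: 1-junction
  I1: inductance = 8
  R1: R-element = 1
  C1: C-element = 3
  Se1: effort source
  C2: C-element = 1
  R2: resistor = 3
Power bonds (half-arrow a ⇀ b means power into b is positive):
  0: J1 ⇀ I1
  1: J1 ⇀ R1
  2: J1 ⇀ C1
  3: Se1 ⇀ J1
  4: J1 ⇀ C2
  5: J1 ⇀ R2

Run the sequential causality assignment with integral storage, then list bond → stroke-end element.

bond 3 →J1  (Se1 fixes effort; stroke away)
bond 0 →I1  (I1: I, integral causality)
bond 1 →J1  (common-f at J1 fixed by 0)
bond 2 →J1  (common-f at J1 fixed by 0)
bond 4 →J1  (J1: bond 0 brought flow, rest push out)
bond 5 →J1  (1-jn J1 has f-setter on 0)

b0 →I1
b1 →J1
b2 →J1
b3 →J1
b4 →J1
b5 →J1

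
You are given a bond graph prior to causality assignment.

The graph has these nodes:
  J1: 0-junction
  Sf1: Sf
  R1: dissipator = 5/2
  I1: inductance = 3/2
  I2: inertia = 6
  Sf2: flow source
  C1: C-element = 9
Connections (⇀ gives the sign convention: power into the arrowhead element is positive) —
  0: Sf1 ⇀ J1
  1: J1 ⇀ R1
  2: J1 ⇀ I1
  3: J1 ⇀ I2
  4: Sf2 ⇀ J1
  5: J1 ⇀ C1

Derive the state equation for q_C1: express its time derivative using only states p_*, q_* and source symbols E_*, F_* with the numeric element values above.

dq_C1/dt = F_Sf1 + F_Sf2 - 2*p_I1/3 - p_I2/6 - 2*q_C1/45

b0 |Sf1  (source Sf1 imposes f)
b4 |Sf2  (source Sf2 imposes f)
b2 |I1  (I1 outputs flow p/I1)
b3 |I2  (prefer integral on I2)
b5 |J1  (C1 integral (e out))
b1 |R1  (0-jn J1 has e-setter on 5)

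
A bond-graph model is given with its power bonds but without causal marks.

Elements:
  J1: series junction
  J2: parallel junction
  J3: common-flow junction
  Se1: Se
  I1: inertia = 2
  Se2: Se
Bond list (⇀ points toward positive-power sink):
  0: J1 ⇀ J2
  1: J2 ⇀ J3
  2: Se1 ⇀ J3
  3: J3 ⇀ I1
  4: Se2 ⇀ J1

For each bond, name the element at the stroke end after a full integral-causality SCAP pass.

bond 0 stroke→J2
bond 1 stroke→J3
bond 2 stroke→J3
bond 3 stroke→I1
bond 4 stroke→J1

β2 |J3  (Se1 (Se) sets effort on bond)
β4 |J1  (source Se2 imposes e)
β0 |J2  (J1 needs exactly one f-in)
β1 |J3  (J2 effort already set via bond 0)
β3 |I1  (closing 1-jn rule on J3)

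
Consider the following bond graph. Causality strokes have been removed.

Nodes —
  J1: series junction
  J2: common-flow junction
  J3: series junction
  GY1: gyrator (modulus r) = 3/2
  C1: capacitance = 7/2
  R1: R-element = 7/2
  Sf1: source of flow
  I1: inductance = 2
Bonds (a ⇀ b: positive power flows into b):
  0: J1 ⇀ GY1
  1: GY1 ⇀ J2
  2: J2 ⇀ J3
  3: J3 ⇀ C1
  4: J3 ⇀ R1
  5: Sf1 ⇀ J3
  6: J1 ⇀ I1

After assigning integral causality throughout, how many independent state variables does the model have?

β5 |Sf1  (Sf1 (Sf) sets flow on bond)
β2 |J3  (J3: bond 5 brought flow, rest push out)
β3 |J3  (common-f at J3 fixed by 5)
β4 |J3  (common-f at J3 fixed by 5)
β1 |J2  (1-jn J2 has f-setter on 2)
β0 |J1  (through GY1, causality inverts; strokes same side of GY1)
β6 |I1  (J1 needs exactly one f-in)

2  (C1, I1 all integral)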